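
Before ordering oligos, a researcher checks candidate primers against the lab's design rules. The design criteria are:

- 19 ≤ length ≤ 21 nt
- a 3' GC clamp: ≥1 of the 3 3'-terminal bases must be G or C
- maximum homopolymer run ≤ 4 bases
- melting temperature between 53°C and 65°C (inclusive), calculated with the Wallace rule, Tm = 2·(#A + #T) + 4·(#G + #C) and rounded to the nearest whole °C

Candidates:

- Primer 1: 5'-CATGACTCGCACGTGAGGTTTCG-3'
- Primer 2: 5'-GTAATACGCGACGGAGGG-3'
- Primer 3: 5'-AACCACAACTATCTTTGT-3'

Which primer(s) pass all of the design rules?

None of the candidates satisfy all criteria.

Primer 1 (23 nt, A=4 T=6 G=7 C=6): length 23, outside 19–21 ✗; 3' end TCG has 2 G/C ✓; longest run = 3 ✓; Tm = 2·10 + 4·13 = 72°C, outside 53–65°C ✗ — fails.
Primer 2 (18 nt, A=5 T=2 G=8 C=3): length 18, outside 19–21 ✗; 3' end GGG has 3 G/C ✓; longest run = 3 ✓; Tm = 2·7 + 4·11 = 58°C ✓ — fails.
Primer 3 (18 nt, A=6 T=6 G=1 C=5): length 18, outside 19–21 ✗; 3' end TGT has 1 G/C ✓; longest run = 3 ✓; Tm = 2·12 + 4·6 = 48°C, outside 53–65°C ✗ — fails.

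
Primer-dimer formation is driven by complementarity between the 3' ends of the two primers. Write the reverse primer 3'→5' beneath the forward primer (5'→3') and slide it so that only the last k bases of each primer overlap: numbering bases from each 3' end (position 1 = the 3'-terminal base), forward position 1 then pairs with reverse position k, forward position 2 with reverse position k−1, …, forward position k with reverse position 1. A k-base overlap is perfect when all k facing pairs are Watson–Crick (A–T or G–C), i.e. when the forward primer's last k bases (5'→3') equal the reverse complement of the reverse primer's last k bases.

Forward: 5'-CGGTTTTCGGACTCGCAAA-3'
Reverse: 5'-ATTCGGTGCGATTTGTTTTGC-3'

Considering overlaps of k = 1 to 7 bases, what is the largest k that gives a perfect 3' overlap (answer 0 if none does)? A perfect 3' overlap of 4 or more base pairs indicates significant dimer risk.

Longest perfect overlap: 5 complementary base pairs; significant dimer risk (threshold 4).

Last 7 bases (5'→3') — forward …TCGCAAA, reverse …GTTTTGC.
Reverse complement of the reverse primer's last 7 bases: GCAAAAC; its first k bases are the reverse complement of the reverse primer's last k bases, so a perfect k-base overlap needs the forward primer's last k bases to equal them.
Comparing (forward last k vs required): k=1: A vs G ✗; k=2: AA vs GC ✗; k=3: AAA vs GCA ✗; k=4: CAAA vs GCAA ✗; k=5: GCAAA vs GCAAA ✓; k=6: CGCAAA vs GCAAAA ✗; k=7: TCGCAAA vs GCAAAAC ✗.
Only k = 5 is perfect, so the longest perfect 3' overlap is 5.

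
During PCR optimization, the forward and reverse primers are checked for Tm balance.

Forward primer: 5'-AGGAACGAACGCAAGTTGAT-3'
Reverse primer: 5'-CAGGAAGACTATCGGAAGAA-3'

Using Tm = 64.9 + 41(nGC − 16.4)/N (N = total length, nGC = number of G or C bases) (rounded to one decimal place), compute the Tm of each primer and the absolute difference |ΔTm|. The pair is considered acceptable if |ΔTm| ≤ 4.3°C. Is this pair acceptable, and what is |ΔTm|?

Forward: G+C = 9, N = 20 → Tm = 64.9 + 41·(9 − 16.4)/20 = 49.7°C.
Reverse: G+C = 9, N = 20 → Tm = 64.9 + 41·(9 − 16.4)/20 = 49.7°C.
|ΔTm| = |49.7 − 49.7| = 0.0°C, ≤ 4.3°C.

|ΔTm| = 0.0°C; the pair is acceptable.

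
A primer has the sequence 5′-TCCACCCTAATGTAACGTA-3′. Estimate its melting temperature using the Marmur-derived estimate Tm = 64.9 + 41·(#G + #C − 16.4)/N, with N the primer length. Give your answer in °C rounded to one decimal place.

46.8°C

Base counts: A=6, T=5, G=2, C=6; G+C = 8, N = 19.
Tm = 64.9 + 41·(8 − 16.4)/19 = 64.9 + -344.40/19 = 46.8°C.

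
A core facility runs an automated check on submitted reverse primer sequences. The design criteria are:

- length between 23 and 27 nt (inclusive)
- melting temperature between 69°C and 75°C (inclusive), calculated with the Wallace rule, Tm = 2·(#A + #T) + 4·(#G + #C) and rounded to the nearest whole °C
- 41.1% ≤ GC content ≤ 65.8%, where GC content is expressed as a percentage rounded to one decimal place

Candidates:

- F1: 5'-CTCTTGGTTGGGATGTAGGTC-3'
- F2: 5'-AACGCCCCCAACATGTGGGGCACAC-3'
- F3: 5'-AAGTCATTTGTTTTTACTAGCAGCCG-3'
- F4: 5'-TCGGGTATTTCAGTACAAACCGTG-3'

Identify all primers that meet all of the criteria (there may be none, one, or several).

F4 only.

F1 (21 nt, A=2 T=8 G=8 C=3): length 21, outside 23–27 ✗; Tm = 2·10 + 4·11 = 64°C, outside 69–75°C ✗; GC 11/21 = 52.4% ✓ — fails.
F2 (25 nt, A=7 T=2 G=6 C=10): length 25 ✓; Tm = 2·9 + 4·16 = 82°C, outside 69–75°C ✗; GC 16/25 = 64.0% ✓ — fails.
F3 (26 nt, A=6 T=10 G=5 C=5): length 26 ✓; Tm = 2·16 + 4·10 = 72°C ✓; GC 10/26 = 38.5%, outside 41.1–65.8% ✗ — fails.
F4 (24 nt, A=6 T=7 G=6 C=5): length 24 ✓; Tm = 2·13 + 4·11 = 70°C ✓; GC 11/24 = 45.8% ✓ — passes.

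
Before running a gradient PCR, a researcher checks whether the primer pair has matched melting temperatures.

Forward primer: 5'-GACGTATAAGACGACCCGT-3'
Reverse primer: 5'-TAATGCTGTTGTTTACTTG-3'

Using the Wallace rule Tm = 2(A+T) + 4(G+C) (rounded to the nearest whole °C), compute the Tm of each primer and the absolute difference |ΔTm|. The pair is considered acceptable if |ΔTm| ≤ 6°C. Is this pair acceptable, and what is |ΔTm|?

Forward: A=6 T=3 G=5 C=5 → Tm = 2·9 + 4·10 = 58°C.
Reverse: A=3 T=10 G=4 C=2 → Tm = 2·13 + 4·6 = 50°C.
|ΔTm| = |58 − 50| = 8°C, > 6°C.

|ΔTm| = 8°C; the pair is not acceptable.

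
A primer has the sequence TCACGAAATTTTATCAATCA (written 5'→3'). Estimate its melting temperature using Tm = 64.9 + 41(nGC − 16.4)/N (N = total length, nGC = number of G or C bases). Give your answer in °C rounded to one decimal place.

Base counts: A=8, T=7, G=1, C=4; G+C = 5, N = 20.
Tm = 64.9 + 41·(5 − 16.4)/20 = 64.9 + -467.40/20 = 41.5°C.

41.5°C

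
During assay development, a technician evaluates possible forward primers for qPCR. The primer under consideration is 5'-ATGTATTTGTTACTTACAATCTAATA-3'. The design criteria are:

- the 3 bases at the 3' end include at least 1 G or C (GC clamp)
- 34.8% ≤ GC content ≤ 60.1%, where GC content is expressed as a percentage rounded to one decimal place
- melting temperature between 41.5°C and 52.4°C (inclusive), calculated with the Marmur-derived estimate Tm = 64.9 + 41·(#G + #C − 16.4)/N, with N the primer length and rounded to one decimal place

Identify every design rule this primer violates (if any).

Fails: GC clamp, GC content.

Base counts: A=9, T=12, G=2, C=3 (length 26).
GC clamp: 3' end ATA has 0 G/C, need ≥1 ✗
GC content: GC 5/26 = 19.2%, outside 34.8–60.1% ✗
Tm: Tm = 64.9 + 41·(5 − 16.4)/26 = 46.9°C ✓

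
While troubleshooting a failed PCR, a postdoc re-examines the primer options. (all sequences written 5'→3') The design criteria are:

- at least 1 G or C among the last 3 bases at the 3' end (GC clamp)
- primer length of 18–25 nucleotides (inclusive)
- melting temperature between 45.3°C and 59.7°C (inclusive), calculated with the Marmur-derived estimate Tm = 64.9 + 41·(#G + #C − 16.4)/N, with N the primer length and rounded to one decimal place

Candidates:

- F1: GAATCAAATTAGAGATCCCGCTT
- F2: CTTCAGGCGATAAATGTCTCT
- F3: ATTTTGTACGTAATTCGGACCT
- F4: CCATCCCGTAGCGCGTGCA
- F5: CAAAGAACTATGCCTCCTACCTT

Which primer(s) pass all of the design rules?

F1, F2, F3, F4 and F5.

F1 (23 nt, A=8 T=6 G=4 C=5): 3' end CTT has 1 G/C ✓; length 23 ✓; Tm = 64.9 + 41·(9 − 16.4)/23 = 51.7°C ✓ — passes.
F2 (21 nt, A=5 T=7 G=4 C=5): 3' end TCT has 1 G/C ✓; length 21 ✓; Tm = 64.9 + 41·(9 − 16.4)/21 = 50.5°C ✓ — passes.
F3 (22 nt, A=5 T=9 G=4 C=4): 3' end CCT has 2 G/C ✓; length 22 ✓; Tm = 64.9 + 41·(8 − 16.4)/22 = 49.2°C ✓ — passes.
F4 (19 nt, A=3 T=3 G=5 C=8): 3' end GCA has 2 G/C ✓; length 19 ✓; Tm = 64.9 + 41·(13 − 16.4)/19 = 57.6°C ✓ — passes.
F5 (23 nt, A=7 T=6 G=2 C=8): 3' end CTT has 1 G/C ✓; length 23 ✓; Tm = 64.9 + 41·(10 − 16.4)/23 = 53.5°C ✓ — passes.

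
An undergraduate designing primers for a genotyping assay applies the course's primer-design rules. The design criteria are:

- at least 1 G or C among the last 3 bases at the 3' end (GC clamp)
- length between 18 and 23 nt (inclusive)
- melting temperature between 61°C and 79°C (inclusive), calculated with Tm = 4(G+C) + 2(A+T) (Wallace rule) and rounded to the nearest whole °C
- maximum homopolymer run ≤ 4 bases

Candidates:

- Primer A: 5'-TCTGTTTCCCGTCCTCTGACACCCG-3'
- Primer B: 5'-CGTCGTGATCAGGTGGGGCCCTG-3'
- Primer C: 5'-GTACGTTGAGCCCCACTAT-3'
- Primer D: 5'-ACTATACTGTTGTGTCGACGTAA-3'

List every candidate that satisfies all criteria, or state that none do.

Primer B only.

Primer A (25 nt, A=2 T=8 G=4 C=11): 3' end CCG has 3 G/C ✓; length 25, outside 18–23 ✗; Tm = 2·10 + 4·15 = 80°C, outside 61–79°C ✗; longest run = 3 ✓ — fails.
Primer B (23 nt, A=2 T=5 G=10 C=6): 3' end CTG has 2 G/C ✓; length 23 ✓; Tm = 2·7 + 4·16 = 78°C ✓; longest run = 4 ✓ — passes.
Primer C (19 nt, A=4 T=5 G=4 C=6): 3' end TAT has 0 G/C, need ≥1 ✗; length 19 ✓; Tm = 2·9 + 4·10 = 58°C, outside 61–79°C ✗; longest run = 4 ✓ — fails.
Primer D (23 nt, A=6 T=8 G=5 C=4): 3' end TAA has 0 G/C, need ≥1 ✗; length 23 ✓; Tm = 2·14 + 4·9 = 64°C ✓; longest run = 2 ✓ — fails.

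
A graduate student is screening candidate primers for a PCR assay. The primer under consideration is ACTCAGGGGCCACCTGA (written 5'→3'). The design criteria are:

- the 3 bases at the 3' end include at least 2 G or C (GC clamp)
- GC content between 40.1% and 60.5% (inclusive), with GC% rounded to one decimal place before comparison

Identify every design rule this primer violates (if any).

Base counts: A=4, T=2, G=5, C=6 (length 17).
GC clamp: 3' end TGA has 1 G/C, need ≥2 ✗
GC content: GC 11/17 = 64.7%, outside 40.1–60.5% ✗

Fails: GC clamp, GC content.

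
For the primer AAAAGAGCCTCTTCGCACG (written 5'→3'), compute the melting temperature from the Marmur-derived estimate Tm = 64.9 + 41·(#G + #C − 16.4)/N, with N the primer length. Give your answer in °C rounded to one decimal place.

51.1°C

Base counts: A=6, T=3, G=4, C=6; G+C = 10, N = 19.
Tm = 64.9 + 41·(10 − 16.4)/19 = 64.9 + -262.40/19 = 51.1°C.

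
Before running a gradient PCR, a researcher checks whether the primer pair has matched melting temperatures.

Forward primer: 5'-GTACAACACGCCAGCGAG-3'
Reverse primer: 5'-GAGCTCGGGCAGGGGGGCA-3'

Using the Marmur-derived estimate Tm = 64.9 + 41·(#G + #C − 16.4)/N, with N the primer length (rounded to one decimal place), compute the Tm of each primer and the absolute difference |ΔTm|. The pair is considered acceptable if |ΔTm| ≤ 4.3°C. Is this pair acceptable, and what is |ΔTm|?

|ΔTm| = 9.3°C; the pair is not acceptable.

Forward: G+C = 11, N = 18 → Tm = 64.9 + 41·(11 − 16.4)/18 = 52.6°C.
Reverse: G+C = 15, N = 19 → Tm = 64.9 + 41·(15 − 16.4)/19 = 61.9°C.
|ΔTm| = |52.6 − 61.9| = 9.3°C, > 4.3°C.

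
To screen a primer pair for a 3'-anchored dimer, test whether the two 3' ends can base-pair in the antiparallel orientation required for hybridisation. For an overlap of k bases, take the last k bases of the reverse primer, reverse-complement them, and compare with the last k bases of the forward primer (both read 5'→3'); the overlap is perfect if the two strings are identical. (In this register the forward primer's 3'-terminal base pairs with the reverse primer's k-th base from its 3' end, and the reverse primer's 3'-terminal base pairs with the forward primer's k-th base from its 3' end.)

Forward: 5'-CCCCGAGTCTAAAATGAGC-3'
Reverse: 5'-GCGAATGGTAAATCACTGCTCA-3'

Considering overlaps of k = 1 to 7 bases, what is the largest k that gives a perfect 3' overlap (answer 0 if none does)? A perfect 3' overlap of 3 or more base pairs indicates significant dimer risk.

Last 7 bases (5'→3') — forward …AATGAGC, reverse …CTGCTCA.
Reverse complement of the reverse primer's last 7 bases: TGAGCAG; its first k bases are the reverse complement of the reverse primer's last k bases, so a perfect k-base overlap needs the forward primer's last k bases to equal them.
Comparing (forward last k vs required): k=1: C vs T ✗; k=2: GC vs TG ✗; k=3: AGC vs TGA ✗; k=4: GAGC vs TGAG ✗; k=5: TGAGC vs TGAGC ✓; k=6: ATGAGC vs TGAGCA ✗; k=7: AATGAGC vs TGAGCAG ✗.
Only k = 5 is perfect, so the longest perfect 3' overlap is 5.

Longest perfect overlap: 5 complementary base pairs; significant dimer risk (threshold 3).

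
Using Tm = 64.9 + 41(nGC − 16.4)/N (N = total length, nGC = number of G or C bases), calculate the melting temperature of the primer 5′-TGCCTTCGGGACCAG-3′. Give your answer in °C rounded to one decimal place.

47.4°C

Base counts: A=2, T=3, G=5, C=5; G+C = 10, N = 15.
Tm = 64.9 + 41·(10 − 16.4)/15 = 64.9 + -262.40/15 = 47.4°C.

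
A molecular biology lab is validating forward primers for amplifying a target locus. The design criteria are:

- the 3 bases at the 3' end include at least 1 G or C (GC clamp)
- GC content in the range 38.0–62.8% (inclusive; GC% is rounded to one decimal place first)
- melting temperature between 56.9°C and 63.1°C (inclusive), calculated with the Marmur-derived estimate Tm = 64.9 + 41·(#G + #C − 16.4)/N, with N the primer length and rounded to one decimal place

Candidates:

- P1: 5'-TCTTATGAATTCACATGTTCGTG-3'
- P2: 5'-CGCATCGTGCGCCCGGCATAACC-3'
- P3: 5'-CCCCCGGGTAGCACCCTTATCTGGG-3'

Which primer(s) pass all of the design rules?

P1 (23 nt, A=5 T=10 G=4 C=4): 3' end GTG has 2 G/C ✓; GC 8/23 = 34.8%, outside 38.0–62.8% ✗; Tm = 64.9 + 41·(8 − 16.4)/23 = 49.9°C, outside 56.9–63.1°C ✗ — fails.
P2 (23 nt, A=4 T=3 G=6 C=10): 3' end ACC has 2 G/C ✓; GC 16/23 = 69.6%, outside 38.0–62.8% ✗; Tm = 64.9 + 41·(16 − 16.4)/23 = 64.2°C, outside 56.9–63.1°C ✗ — fails.
P3 (25 nt, A=3 T=5 G=7 C=10): 3' end GGG has 3 G/C ✓; GC 17/25 = 68.0%, outside 38.0–62.8% ✗; Tm = 64.9 + 41·(17 − 16.4)/25 = 65.9°C, outside 56.9–63.1°C ✗ — fails.

None of the candidates satisfy all criteria.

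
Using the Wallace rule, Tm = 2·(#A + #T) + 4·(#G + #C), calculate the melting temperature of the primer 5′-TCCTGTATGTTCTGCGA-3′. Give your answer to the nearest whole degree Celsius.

Base counts: A=2, T=7, G=4, C=4 (length 17).
Tm = 2·(2+7) + 4·(4+4) = 2·9 + 4·8 = 18 + 32 = 50°C.

50°C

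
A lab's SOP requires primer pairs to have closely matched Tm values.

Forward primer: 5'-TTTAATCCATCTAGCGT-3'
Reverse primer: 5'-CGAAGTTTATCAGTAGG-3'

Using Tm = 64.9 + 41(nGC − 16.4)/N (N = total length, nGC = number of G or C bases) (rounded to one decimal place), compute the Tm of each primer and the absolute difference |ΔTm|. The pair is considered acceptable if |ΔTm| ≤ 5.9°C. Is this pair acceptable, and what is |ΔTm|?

|ΔTm| = 2.4°C; the pair is acceptable.

Forward: G+C = 6, N = 17 → Tm = 64.9 + 41·(6 − 16.4)/17 = 39.8°C.
Reverse: G+C = 7, N = 17 → Tm = 64.9 + 41·(7 − 16.4)/17 = 42.2°C.
|ΔTm| = |39.8 − 42.2| = 2.4°C, ≤ 5.9°C.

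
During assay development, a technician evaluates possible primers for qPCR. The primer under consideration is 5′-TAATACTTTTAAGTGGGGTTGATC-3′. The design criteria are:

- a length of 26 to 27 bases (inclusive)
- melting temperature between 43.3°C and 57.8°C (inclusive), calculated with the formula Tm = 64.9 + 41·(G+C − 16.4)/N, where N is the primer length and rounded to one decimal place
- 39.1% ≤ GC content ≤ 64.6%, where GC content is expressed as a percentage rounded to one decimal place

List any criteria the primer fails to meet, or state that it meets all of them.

Fails: length, GC content.

Base counts: A=6, T=10, G=6, C=2 (length 24).
length: length 24, outside 26–27 ✗
Tm: Tm = 64.9 + 41·(8 − 16.4)/24 = 50.6°C ✓
GC content: GC 8/24 = 33.3%, outside 39.1–64.6% ✗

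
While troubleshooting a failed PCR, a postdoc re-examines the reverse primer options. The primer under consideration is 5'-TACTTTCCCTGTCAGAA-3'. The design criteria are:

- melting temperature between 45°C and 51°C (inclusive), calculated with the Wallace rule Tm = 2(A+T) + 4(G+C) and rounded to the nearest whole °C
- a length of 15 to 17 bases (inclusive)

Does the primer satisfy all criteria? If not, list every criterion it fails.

Meets all criteria.

Base counts: A=4, T=6, G=2, C=5 (length 17).
Tm: Tm = 2·10 + 4·7 = 48°C ✓
length: length 17 ✓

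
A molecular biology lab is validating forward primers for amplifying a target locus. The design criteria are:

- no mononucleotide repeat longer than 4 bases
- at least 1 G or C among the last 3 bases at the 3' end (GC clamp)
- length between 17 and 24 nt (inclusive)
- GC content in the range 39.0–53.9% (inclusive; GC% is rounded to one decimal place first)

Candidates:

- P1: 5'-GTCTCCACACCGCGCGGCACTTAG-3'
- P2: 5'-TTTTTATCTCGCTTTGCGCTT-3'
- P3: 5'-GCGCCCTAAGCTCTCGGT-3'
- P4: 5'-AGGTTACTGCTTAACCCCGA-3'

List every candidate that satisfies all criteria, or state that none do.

P4 only.

P1 (24 nt, A=4 T=4 G=6 C=10): longest run = 2 ✓; 3' end TAG has 1 G/C ✓; length 24 ✓; GC 16/24 = 66.7%, outside 39.0–53.9% ✗ — fails.
P2 (21 nt, A=1 T=12 G=3 C=5): longest run = 5, exceeds 4 ✗; 3' end CTT has 1 G/C ✓; length 21 ✓; GC 8/21 = 38.1%, outside 39.0–53.9% ✗ — fails.
P3 (18 nt, A=2 T=4 G=5 C=7): longest run = 3 ✓; 3' end GGT has 2 G/C ✓; length 18 ✓; GC 12/18 = 66.7%, outside 39.0–53.9% ✗ — fails.
P4 (20 nt, A=5 T=5 G=4 C=6): longest run = 4 ✓; 3' end CGA has 2 G/C ✓; length 20 ✓; GC 10/20 = 50.0% ✓ — passes.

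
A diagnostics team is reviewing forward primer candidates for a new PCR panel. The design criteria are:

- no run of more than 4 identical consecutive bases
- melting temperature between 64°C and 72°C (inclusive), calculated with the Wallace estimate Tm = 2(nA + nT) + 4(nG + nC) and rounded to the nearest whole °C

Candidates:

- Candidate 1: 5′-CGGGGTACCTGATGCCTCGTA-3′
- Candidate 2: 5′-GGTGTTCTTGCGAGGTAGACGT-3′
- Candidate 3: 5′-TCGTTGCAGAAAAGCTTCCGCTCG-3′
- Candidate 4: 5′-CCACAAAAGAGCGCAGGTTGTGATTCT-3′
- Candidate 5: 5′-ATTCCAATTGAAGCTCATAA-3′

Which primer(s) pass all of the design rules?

Candidate 1 (21 nt, A=3 T=5 G=7 C=6): longest run = 4 ✓; Tm = 2·8 + 4·13 = 68°C ✓ — passes.
Candidate 2 (22 nt, A=3 T=7 G=9 C=3): longest run = 2 ✓; Tm = 2·10 + 4·12 = 68°C ✓ — passes.
Candidate 3 (24 nt, A=5 T=6 G=6 C=7): longest run = 4 ✓; Tm = 2·11 + 4·13 = 74°C, outside 64–72°C ✗ — fails.
Candidate 4 (27 nt, A=8 T=6 G=7 C=6): longest run = 4 ✓; Tm = 2·14 + 4·13 = 80°C, outside 64–72°C ✗ — fails.
Candidate 5 (20 nt, A=8 T=6 G=2 C=4): longest run = 2 ✓; Tm = 2·14 + 4·6 = 52°C, outside 64–72°C ✗ — fails.

Candidate 1 and Candidate 2.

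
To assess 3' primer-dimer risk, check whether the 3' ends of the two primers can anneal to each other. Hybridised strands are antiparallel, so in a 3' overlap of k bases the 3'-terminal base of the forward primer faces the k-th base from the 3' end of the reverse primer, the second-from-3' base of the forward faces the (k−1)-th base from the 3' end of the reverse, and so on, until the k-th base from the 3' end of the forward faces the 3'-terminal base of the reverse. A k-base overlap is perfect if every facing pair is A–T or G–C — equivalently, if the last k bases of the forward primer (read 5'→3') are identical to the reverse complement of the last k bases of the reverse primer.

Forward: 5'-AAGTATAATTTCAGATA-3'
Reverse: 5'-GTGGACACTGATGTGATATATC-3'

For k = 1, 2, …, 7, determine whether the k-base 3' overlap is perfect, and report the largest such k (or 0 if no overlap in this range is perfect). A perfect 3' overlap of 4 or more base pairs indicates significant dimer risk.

Longest perfect overlap: 4 complementary base pairs; significant dimer risk (threshold 4).

Last 7 bases (5'→3') — forward …TCAGATA, reverse …ATATATC.
Reverse complement of the reverse primer's last 7 bases: GATATAT; its first k bases are the reverse complement of the reverse primer's last k bases, so a perfect k-base overlap needs the forward primer's last k bases to equal them.
Comparing (forward last k vs required): k=1: A vs G ✗; k=2: TA vs GA ✗; k=3: ATA vs GAT ✗; k=4: GATA vs GATA ✓; k=5: AGATA vs GATAT ✗; k=6: CAGATA vs GATATA ✗; k=7: TCAGATA vs GATATAT ✗.
Only k = 4 is perfect, so the longest perfect 3' overlap is 4.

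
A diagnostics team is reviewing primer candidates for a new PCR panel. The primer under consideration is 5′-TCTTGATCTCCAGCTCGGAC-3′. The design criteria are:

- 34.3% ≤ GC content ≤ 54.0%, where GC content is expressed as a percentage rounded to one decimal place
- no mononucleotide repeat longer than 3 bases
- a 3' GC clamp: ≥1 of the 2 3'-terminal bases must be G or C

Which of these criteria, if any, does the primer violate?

Fails: GC content.

Base counts: A=3, T=6, G=4, C=7 (length 20).
GC content: GC 11/20 = 55.0%, outside 34.3–54.0% ✗
homopolymer run: longest run = 2 ✓
GC clamp: 3' end AC has 1 G/C ✓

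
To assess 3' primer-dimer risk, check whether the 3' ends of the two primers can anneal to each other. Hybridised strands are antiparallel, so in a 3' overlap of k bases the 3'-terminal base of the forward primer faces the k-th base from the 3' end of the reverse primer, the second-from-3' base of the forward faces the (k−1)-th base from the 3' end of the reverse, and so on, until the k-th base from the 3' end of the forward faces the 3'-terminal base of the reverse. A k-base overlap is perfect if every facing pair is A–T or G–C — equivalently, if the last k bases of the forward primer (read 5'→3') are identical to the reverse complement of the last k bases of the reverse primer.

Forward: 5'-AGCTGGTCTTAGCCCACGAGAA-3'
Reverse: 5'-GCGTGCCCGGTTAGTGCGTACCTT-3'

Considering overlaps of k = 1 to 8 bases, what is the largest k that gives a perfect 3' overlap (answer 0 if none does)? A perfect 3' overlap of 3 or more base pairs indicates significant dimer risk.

Longest perfect overlap: 2 complementary base pairs; below the dimer-risk threshold (threshold 3).

Last 8 bases (5'→3') — forward …CACGAGAA, reverse …CGTACCTT.
Reverse complement of the reverse primer's last 8 bases: AAGGTACG; its first k bases are the reverse complement of the reverse primer's last k bases, so a perfect k-base overlap needs the forward primer's last k bases to equal them.
Comparing (forward last k vs required): k=1: A vs A ✓; k=2: AA vs AA ✓; k=3: GAA vs AAG ✗; k=4: AGAA vs AAGG ✗; k=5: GAGAA vs AAGGT ✗; k=6: CGAGAA vs AAGGTA ✗; k=7: ACGAGAA vs AAGGTAC ✗; k=8: CACGAGAA vs AAGGTACG ✗.
Perfect overlaps at k = 1, 2; the largest is 2.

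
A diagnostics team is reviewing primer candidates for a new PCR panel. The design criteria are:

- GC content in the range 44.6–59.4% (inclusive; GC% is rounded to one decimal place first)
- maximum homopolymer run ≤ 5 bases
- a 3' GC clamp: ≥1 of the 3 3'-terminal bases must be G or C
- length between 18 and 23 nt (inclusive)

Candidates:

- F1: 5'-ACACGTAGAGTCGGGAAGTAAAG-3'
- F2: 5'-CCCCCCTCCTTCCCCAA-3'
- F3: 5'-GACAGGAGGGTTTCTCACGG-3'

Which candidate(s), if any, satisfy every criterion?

F1 only.

F1 (23 nt, A=9 T=3 G=8 C=3): GC 11/23 = 47.8% ✓; longest run = 3 ✓; 3' end AAG has 1 G/C ✓; length 23 ✓ — passes.
F2 (17 nt, A=2 T=3 G=0 C=12): GC 12/17 = 70.6%, outside 44.6–59.4% ✗; longest run = 6, exceeds 5 ✗; 3' end CAA has 1 G/C ✓; length 17, outside 18–23 ✗ — fails.
F3 (20 nt, A=4 T=4 G=8 C=4): GC 12/20 = 60.0%, outside 44.6–59.4% ✗; longest run = 3 ✓; 3' end CGG has 3 G/C ✓; length 20 ✓ — fails.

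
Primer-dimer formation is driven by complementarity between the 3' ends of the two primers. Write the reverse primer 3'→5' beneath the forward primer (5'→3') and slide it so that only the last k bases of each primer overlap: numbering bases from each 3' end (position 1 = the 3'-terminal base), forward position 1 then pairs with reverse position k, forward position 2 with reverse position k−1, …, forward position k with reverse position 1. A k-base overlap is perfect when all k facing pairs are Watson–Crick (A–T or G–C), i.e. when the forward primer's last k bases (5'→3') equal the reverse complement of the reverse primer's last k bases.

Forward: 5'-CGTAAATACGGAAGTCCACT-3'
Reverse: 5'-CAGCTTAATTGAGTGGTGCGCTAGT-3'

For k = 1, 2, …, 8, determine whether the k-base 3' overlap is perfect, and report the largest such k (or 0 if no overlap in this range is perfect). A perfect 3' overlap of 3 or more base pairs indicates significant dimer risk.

Last 8 bases (5'→3') — forward …AGTCCACT, reverse …GCGCTAGT.
Reverse complement of the reverse primer's last 8 bases: ACTAGCGC; its first k bases are the reverse complement of the reverse primer's last k bases, so a perfect k-base overlap needs the forward primer's last k bases to equal them.
Comparing (forward last k vs required): k=1: T vs A ✗; k=2: CT vs AC ✗; k=3: ACT vs ACT ✓; k=4: CACT vs ACTA ✗; k=5: CCACT vs ACTAG ✗; k=6: TCCACT vs ACTAGC ✗; k=7: GTCCACT vs ACTAGCG ✗; k=8: AGTCCACT vs ACTAGCGC ✗.
Only k = 3 is perfect, so the longest perfect 3' overlap is 3.

Longest perfect overlap: 3 complementary base pairs; significant dimer risk (threshold 3).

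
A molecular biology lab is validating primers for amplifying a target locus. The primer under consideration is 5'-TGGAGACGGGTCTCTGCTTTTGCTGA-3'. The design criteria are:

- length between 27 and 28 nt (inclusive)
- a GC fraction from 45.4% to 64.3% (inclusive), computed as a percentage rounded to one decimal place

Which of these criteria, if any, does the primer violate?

Base counts: A=3, T=9, G=9, C=5 (length 26).
length: length 26, outside 27–28 ✗
GC content: GC 14/26 = 53.8% ✓

Fails: length.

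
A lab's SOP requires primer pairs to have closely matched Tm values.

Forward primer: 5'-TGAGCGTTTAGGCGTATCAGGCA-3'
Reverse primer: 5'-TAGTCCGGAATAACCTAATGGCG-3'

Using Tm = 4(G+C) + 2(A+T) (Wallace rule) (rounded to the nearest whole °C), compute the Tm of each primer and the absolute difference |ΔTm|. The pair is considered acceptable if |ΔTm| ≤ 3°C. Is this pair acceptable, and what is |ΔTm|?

|ΔTm| = 2°C; the pair is acceptable.

Forward: A=5 T=6 G=8 C=4 → Tm = 2·11 + 4·12 = 70°C.
Reverse: A=7 T=5 G=6 C=5 → Tm = 2·12 + 4·11 = 68°C.
|ΔTm| = |70 − 68| = 2°C, ≤ 3°C.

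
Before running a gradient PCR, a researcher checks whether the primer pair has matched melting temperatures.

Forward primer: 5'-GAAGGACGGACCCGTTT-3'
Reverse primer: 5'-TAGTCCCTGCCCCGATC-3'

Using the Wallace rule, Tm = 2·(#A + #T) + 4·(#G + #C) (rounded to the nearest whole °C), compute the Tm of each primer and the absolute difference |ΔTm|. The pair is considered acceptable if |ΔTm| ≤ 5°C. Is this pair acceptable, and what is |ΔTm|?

|ΔTm| = 2°C; the pair is acceptable.

Forward: A=4 T=3 G=6 C=4 → Tm = 2·7 + 4·10 = 54°C.
Reverse: A=2 T=4 G=3 C=8 → Tm = 2·6 + 4·11 = 56°C.
|ΔTm| = |54 − 56| = 2°C, ≤ 5°C.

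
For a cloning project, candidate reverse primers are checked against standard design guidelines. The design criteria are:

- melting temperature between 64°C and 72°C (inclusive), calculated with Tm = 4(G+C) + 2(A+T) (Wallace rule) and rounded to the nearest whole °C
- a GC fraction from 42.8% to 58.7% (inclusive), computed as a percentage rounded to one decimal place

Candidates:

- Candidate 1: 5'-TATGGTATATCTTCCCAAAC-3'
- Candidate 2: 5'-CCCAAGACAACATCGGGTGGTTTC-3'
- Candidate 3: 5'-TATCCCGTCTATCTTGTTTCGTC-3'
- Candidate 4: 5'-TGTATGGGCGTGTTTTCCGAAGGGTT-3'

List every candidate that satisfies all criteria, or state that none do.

Candidate 1 (20 nt, A=6 T=7 G=2 C=5): Tm = 2·13 + 4·7 = 54°C, outside 64–72°C ✗; GC 7/20 = 35.0%, outside 42.8–58.7% ✗ — fails.
Candidate 2 (24 nt, A=6 T=5 G=6 C=7): Tm = 2·11 + 4·13 = 74°C, outside 64–72°C ✗; GC 13/24 = 54.2% ✓ — fails.
Candidate 3 (23 nt, A=2 T=11 G=3 C=7): Tm = 2·13 + 4·10 = 66°C ✓; GC 10/23 = 43.5% ✓ — passes.
Candidate 4 (26 nt, A=3 T=10 G=10 C=3): Tm = 2·13 + 4·13 = 78°C, outside 64–72°C ✗; GC 13/26 = 50.0% ✓ — fails.

Candidate 3 only.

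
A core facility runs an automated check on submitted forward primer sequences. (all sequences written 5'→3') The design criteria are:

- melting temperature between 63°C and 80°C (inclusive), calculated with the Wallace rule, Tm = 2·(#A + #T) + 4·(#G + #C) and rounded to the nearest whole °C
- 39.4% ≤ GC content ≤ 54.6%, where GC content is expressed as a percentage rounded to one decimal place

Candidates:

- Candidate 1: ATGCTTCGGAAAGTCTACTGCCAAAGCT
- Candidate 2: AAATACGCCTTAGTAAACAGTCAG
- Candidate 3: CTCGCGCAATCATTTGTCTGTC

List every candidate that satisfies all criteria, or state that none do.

Candidate 3 only.

Candidate 1 (28 nt, A=8 T=7 G=6 C=7): Tm = 2·15 + 4·13 = 82°C, outside 63–80°C ✗; GC 13/28 = 46.4% ✓ — fails.
Candidate 2 (24 nt, A=10 T=5 G=4 C=5): Tm = 2·15 + 4·9 = 66°C ✓; GC 9/24 = 37.5%, outside 39.4–54.6% ✗ — fails.
Candidate 3 (22 nt, A=3 T=8 G=4 C=7): Tm = 2·11 + 4·11 = 66°C ✓; GC 11/22 = 50.0% ✓ — passes.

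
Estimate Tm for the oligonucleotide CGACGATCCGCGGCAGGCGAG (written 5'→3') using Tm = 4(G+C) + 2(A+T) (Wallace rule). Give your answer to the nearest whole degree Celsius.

74°C

Base counts: A=4, T=1, G=9, C=7 (length 21).
Tm = 2·(4+1) + 4·(9+7) = 2·5 + 4·16 = 10 + 64 = 74°C.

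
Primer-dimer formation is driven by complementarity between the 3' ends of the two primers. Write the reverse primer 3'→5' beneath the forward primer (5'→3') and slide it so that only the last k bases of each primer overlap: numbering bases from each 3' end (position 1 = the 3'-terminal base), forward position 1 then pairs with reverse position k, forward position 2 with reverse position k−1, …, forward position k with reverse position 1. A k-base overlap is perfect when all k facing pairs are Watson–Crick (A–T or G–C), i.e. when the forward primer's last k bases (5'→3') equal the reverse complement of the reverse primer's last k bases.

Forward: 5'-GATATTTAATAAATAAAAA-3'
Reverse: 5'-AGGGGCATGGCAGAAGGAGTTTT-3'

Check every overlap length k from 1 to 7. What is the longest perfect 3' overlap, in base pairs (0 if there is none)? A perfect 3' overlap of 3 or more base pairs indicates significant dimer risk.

Last 7 bases (5'→3') — forward …ATAAAAA, reverse …GAGTTTT.
Reverse complement of the reverse primer's last 7 bases: AAAACTC; its first k bases are the reverse complement of the reverse primer's last k bases, so a perfect k-base overlap needs the forward primer's last k bases to equal them.
Comparing (forward last k vs required): k=1: A vs A ✓; k=2: AA vs AA ✓; k=3: AAA vs AAA ✓; k=4: AAAA vs AAAA ✓; k=5: AAAAA vs AAAAC ✗; k=6: TAAAAA vs AAAACT ✗; k=7: ATAAAAA vs AAAACTC ✗.
Perfect overlaps at k = 1, 2, 3, 4; the largest is 4.

Longest perfect overlap: 4 complementary base pairs; significant dimer risk (threshold 3).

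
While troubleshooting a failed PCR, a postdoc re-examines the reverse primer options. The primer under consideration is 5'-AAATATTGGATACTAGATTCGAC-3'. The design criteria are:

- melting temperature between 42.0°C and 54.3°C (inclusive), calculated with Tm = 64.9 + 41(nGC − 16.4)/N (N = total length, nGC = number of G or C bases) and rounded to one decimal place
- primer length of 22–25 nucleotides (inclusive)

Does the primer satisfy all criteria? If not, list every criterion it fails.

Base counts: A=9, T=7, G=4, C=3 (length 23).
Tm: Tm = 64.9 + 41·(7 − 16.4)/23 = 48.1°C ✓
length: length 23 ✓

Meets all criteria.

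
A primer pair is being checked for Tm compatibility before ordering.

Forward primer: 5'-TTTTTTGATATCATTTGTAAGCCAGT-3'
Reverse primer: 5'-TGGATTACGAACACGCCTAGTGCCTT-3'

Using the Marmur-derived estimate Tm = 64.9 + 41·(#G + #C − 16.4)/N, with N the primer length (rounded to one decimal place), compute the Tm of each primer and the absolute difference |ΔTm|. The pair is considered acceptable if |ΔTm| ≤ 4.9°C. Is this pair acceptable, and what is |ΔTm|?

|ΔTm| = 9.4°C; the pair is not acceptable.

Forward: G+C = 7, N = 26 → Tm = 64.9 + 41·(7 − 16.4)/26 = 50.1°C.
Reverse: G+C = 13, N = 26 → Tm = 64.9 + 41·(13 − 16.4)/26 = 59.5°C.
|ΔTm| = |50.1 − 59.5| = 9.4°C, > 4.9°C.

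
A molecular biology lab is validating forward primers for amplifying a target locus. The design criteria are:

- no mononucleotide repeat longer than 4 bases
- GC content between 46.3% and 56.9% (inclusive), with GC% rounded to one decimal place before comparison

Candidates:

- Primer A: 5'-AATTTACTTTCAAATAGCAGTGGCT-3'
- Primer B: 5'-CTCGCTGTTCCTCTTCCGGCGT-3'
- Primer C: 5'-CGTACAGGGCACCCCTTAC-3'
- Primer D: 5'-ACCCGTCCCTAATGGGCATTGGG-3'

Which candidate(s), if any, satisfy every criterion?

Primer A (25 nt, A=8 T=9 G=4 C=4): longest run = 3 ✓; GC 8/25 = 32.0%, outside 46.3–56.9% ✗ — fails.
Primer B (22 nt, A=0 T=8 G=5 C=9): longest run = 2 ✓; GC 14/22 = 63.6%, outside 46.3–56.9% ✗ — fails.
Primer C (19 nt, A=4 T=3 G=4 C=8): longest run = 4 ✓; GC 12/19 = 63.2%, outside 46.3–56.9% ✗ — fails.
Primer D (23 nt, A=4 T=5 G=7 C=7): longest run = 3 ✓; GC 14/23 = 60.9%, outside 46.3–56.9% ✗ — fails.

None of the candidates satisfy all criteria.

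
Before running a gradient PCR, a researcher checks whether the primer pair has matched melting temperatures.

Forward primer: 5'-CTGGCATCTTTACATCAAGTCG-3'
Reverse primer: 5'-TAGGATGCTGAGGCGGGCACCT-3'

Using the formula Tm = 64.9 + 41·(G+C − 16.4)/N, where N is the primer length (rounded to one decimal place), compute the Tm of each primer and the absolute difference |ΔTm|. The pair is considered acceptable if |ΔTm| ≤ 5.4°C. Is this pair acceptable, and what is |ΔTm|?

|ΔTm| = 7.4°C; the pair is not acceptable.

Forward: G+C = 10, N = 22 → Tm = 64.9 + 41·(10 − 16.4)/22 = 53.0°C.
Reverse: G+C = 14, N = 22 → Tm = 64.9 + 41·(14 − 16.4)/22 = 60.4°C.
|ΔTm| = |53.0 − 60.4| = 7.4°C, > 5.4°C.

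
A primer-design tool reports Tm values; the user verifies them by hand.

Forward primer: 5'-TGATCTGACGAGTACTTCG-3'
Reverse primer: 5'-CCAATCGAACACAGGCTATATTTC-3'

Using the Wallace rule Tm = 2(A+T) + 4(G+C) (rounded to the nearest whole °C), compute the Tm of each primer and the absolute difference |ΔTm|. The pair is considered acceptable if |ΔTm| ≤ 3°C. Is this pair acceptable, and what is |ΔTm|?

|ΔTm| = 12°C; the pair is not acceptable.

Forward: A=4 T=6 G=5 C=4 → Tm = 2·10 + 4·9 = 56°C.
Reverse: A=8 T=6 G=3 C=7 → Tm = 2·14 + 4·10 = 68°C.
|ΔTm| = |56 − 68| = 12°C, > 3°C.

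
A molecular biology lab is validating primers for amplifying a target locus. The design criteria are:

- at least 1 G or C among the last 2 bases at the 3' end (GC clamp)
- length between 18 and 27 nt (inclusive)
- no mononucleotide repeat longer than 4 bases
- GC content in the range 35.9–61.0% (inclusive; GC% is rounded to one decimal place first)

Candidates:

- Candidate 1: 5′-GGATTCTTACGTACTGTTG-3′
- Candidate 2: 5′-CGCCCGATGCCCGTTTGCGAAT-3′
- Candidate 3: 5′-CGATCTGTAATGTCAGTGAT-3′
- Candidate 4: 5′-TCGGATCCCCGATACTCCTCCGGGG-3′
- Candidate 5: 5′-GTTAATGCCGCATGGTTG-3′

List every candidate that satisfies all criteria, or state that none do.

Candidate 1 and Candidate 5.

Candidate 1 (19 nt, A=3 T=8 G=5 C=3): 3' end TG has 1 G/C ✓; length 19 ✓; longest run = 2 ✓; GC 8/19 = 42.1% ✓ — passes.
Candidate 2 (22 nt, A=3 T=5 G=6 C=8): 3' end AT has 0 G/C, need ≥1 ✗; length 22 ✓; longest run = 3 ✓; GC 14/22 = 63.6%, outside 35.9–61.0% ✗ — fails.
Candidate 3 (20 nt, A=5 T=7 G=5 C=3): 3' end AT has 0 G/C, need ≥1 ✗; length 20 ✓; longest run = 2 ✓; GC 8/20 = 40.0% ✓ — fails.
Candidate 4 (25 nt, A=3 T=5 G=7 C=10): 3' end GG has 2 G/C ✓; length 25 ✓; longest run = 4 ✓; GC 17/25 = 68.0%, outside 35.9–61.0% ✗ — fails.
Candidate 5 (18 nt, A=3 T=6 G=6 C=3): 3' end TG has 1 G/C ✓; length 18 ✓; longest run = 2 ✓; GC 9/18 = 50.0% ✓ — passes.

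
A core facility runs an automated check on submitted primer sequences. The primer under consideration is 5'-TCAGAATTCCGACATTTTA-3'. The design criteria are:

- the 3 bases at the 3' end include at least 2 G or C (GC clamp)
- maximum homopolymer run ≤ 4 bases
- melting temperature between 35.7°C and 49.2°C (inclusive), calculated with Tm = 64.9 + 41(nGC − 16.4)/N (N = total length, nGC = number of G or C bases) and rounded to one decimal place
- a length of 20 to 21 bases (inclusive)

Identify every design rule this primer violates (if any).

Fails: GC clamp, length.

Base counts: A=6, T=7, G=2, C=4 (length 19).
GC clamp: 3' end TTA has 0 G/C, need ≥2 ✗
homopolymer run: longest run = 4 ✓
Tm: Tm = 64.9 + 41·(6 − 16.4)/19 = 42.5°C ✓
length: length 19, outside 20–21 ✗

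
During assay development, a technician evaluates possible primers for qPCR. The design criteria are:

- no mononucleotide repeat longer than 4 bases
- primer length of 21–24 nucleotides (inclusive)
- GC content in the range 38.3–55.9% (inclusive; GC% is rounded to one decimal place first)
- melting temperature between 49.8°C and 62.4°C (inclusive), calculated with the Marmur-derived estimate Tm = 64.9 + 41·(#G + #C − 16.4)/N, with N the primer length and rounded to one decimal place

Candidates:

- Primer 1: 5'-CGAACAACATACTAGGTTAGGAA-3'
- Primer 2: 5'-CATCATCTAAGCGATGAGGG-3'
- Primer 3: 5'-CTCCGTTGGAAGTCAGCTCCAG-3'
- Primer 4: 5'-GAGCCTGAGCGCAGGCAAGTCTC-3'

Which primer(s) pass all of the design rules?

Primer 1 only.

Primer 1 (23 nt, A=10 T=4 G=5 C=4): longest run = 2 ✓; length 23 ✓; GC 9/23 = 39.1% ✓; Tm = 64.9 + 41·(9 − 16.4)/23 = 51.7°C ✓ — passes.
Primer 2 (20 nt, A=6 T=4 G=6 C=4): longest run = 3 ✓; length 20, outside 21–24 ✗; GC 10/20 = 50.0% ✓; Tm = 64.9 + 41·(10 − 16.4)/20 = 51.8°C ✓ — fails.
Primer 3 (22 nt, A=4 T=5 G=6 C=7): longest run = 2 ✓; length 22 ✓; GC 13/22 = 59.1%, outside 38.3–55.9% ✗; Tm = 64.9 + 41·(13 − 16.4)/22 = 58.6°C ✓ — fails.
Primer 4 (23 nt, A=5 T=3 G=8 C=7): longest run = 2 ✓; length 23 ✓; GC 15/23 = 65.2%, outside 38.3–55.9% ✗; Tm = 64.9 + 41·(15 − 16.4)/23 = 62.4°C ✓ — fails.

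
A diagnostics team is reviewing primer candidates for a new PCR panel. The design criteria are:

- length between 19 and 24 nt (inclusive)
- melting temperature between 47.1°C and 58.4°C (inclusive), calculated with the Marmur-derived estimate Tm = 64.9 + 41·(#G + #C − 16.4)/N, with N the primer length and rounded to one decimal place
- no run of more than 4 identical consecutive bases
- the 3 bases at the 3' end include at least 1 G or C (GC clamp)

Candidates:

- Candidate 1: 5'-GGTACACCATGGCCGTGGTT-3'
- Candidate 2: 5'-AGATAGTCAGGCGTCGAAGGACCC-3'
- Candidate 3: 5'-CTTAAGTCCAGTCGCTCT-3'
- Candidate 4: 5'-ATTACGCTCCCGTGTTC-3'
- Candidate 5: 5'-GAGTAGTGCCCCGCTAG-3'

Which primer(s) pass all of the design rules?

Candidate 1 only.

Candidate 1 (20 nt, A=3 T=5 G=7 C=5): length 20 ✓; Tm = 64.9 + 41·(12 − 16.4)/20 = 55.9°C ✓; longest run = 2 ✓; 3' end GTT has 1 G/C ✓ — passes.
Candidate 2 (24 nt, A=7 T=3 G=8 C=6): length 24 ✓; Tm = 64.9 + 41·(14 − 16.4)/24 = 60.8°C, outside 47.1–58.4°C ✗; longest run = 3 ✓; 3' end CCC has 3 G/C ✓ — fails.
Candidate 3 (18 nt, A=3 T=6 G=3 C=6): length 18, outside 19–24 ✗; Tm = 64.9 + 41·(9 − 16.4)/18 = 48.0°C ✓; longest run = 2 ✓; 3' end TCT has 1 G/C ✓ — fails.
Candidate 4 (17 nt, A=2 T=6 G=3 C=6): length 17, outside 19–24 ✗; Tm = 64.9 + 41·(9 − 16.4)/17 = 47.1°C ✓; longest run = 3 ✓; 3' end TTC has 1 G/C ✓ — fails.
Candidate 5 (17 nt, A=3 T=3 G=6 C=5): length 17, outside 19–24 ✗; Tm = 64.9 + 41·(11 − 16.4)/17 = 51.9°C ✓; longest run = 4 ✓; 3' end TAG has 1 G/C ✓ — fails.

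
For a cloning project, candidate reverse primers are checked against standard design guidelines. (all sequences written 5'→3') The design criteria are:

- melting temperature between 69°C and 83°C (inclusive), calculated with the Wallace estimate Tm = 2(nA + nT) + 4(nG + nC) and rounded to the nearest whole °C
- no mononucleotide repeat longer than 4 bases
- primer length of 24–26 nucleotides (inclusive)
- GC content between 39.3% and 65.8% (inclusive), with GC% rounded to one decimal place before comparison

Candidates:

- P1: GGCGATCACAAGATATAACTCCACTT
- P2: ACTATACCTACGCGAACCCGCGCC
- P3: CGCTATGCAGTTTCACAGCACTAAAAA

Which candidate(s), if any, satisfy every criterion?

P1 and P2.

P1 (26 nt, A=9 T=6 G=4 C=7): Tm = 2·15 + 4·11 = 74°C ✓; longest run = 2 ✓; length 26 ✓; GC 11/26 = 42.3% ✓ — passes.
P2 (24 nt, A=6 T=3 G=4 C=11): Tm = 2·9 + 4·15 = 78°C ✓; longest run = 3 ✓; length 24 ✓; GC 15/24 = 62.5% ✓ — passes.
P3 (27 nt, A=10 T=6 G=4 C=7): Tm = 2·16 + 4·11 = 76°C ✓; longest run = 5, exceeds 4 ✗; length 27, outside 24–26 ✗; GC 11/27 = 40.7% ✓ — fails.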